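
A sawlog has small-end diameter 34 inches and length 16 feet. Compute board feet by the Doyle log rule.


Doyle: BF = (D - 4)^2 * L / 16
Adjusted diameter = 34 - 4 = 30 in
(D-4)^2 = 30^2 = 900
BF = 900 * 16 / 16 = 900 BF

900


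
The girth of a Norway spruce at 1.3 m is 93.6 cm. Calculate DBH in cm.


Formula: DBH = C / pi
DBH = 93.6 / pi
pi = 3.14159...
DBH = 29.8 cm

29.8


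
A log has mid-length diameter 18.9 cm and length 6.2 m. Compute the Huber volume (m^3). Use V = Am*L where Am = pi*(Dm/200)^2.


Huber: V = Am * L,  Am = pi*(Dm/200)^2
Am = pi*(18.9/200)^2 = 0.028055 m^2
V = 0.028055*6.2 = 0.1739 m^3

0.1739


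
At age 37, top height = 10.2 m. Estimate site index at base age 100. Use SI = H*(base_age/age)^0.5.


Formula: SI = H_dom * (base_age / age)^0.5
Age ratio = 100 / 37 = 2.7027
sqrt(age_ratio) = 1.64399
SI = 10.2 * 1.64399 = 16.8 m

16.8


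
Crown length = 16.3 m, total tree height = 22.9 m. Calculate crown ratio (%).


Formula: Crown Ratio = (Crown Length / Total Height) * 100
CR = (16.3 m / 22.9 m) * 100
CR = 0.7118 * 100 = 71.2%

71.2


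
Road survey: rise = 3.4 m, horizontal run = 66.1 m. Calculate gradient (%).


Formula: Gradient = rise / run * 100
Gradient = 3.4 / 66.1 * 100 = 5.1%

5.1


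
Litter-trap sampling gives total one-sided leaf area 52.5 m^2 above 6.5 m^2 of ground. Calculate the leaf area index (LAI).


Formula: LAI = total leaf area / ground area  (dimensionless)
LAI = 52.5 m^2 / 6.5 m^2
LAI = 8.08

8.08


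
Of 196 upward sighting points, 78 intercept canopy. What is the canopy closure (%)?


Formula: Canopy closure = covered points / total points * 100
Closure = 78 / 196 * 100
Closure = 0.398 * 100 = 39.8%

39.8


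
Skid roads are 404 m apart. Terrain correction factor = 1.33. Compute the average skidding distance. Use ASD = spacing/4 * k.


Formula: ASD = (spacing / 4) * correction
Uncorrected distance = spacing / 4 = 404 / 4 = 101 m
ASD = 101 * 1.33 = 134 m

134


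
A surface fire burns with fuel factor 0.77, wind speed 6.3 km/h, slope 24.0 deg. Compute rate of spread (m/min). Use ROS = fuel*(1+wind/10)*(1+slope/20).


Formula: ROS = fuel * (1 + wind/10) * (1 + slope/20)
Wind factor = 1 + 6.3/10 = 1.63
Slope factor = 1 + 24.0/20 = 2.2
ROS = 0.77 * 1.63 * 2.2 = 2.76 m/min

2.76


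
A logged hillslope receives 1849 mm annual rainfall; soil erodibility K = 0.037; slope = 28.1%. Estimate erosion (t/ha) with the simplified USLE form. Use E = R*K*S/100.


Formula: E = R * K * S / 100  (simplified USLE)
R * K = 1849 * 0.037 = 68.413
E = 68.413 * 28.1 / 100 = 19.22 t/ha

19.22


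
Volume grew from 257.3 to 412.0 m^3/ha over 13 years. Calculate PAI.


Formula: PAI = (V_T2 - V_T1) / (T2 - T1)
Volume increment = 412.0 - 257.3 = 154.7 m^3/ha
PAI = 154.7 / 13 = 11.9 m^3/ha/year

11.9


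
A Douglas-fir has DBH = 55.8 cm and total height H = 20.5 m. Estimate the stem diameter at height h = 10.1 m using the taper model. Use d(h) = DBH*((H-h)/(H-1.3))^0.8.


Taper: d(h) = DBH * ((H - h) / (H - 1.3))^0.8
Numerator = H - h = 20.5 - 10.1 = 10.4 m
Denominator = H - 1.3 = 20.5 - 1.3 = 19.2 m
Ratio = 10.4 / 19.2 = 0.54167
d = 55.8 * 0.54167^0.8 = 34.2 cm

34.2


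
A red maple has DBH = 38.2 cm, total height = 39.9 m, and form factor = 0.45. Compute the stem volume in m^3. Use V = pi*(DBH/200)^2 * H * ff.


Formula: V = pi * (DBH/200)^2 * H * ff
Radius = DBH/200 = 38.2/200 = 0.191 m
Radius^2 = 0.191^2 = 0.036481 m^2
V = pi * 0.036481 * 39.9 * 0.45
V = 2.058 m^3

2.058


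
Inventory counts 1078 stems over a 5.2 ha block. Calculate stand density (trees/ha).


Formula: Stand Density = N_trees / Area_ha
Density = 1078 trees / 5.2 ha
Density = 207 trees/ha

207


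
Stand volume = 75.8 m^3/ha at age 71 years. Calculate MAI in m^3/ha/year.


Formula: MAI = Total Volume / Stand Age
MAI = 75.8 m^3/ha / 71 years
MAI = 1.07 m^3/ha/year

1.07


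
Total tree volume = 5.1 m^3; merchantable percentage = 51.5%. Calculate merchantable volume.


Formula: MV = V_total * (merchantable_pct / 100)
Merchantable fraction = 51.5% / 100 = 0.515
MV = 5.1 m^3 * 0.515 = 2.627 m^3

2.627


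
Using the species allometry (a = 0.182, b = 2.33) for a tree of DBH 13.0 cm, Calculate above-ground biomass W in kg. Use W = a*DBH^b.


Formula: W = a * DBH^b  (allometric power law)
DBH^b = 13.0^2.33 = 393.9926
W = 0.182 * 393.9926 = 71.7 kg

71.7


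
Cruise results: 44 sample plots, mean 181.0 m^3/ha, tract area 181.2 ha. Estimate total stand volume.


Formula: Total Volume = Mean Volume per ha * Total Area
Total Volume = 181.0 m^3/ha * 181.2 ha
Total Volume = 32797 m^3

32797


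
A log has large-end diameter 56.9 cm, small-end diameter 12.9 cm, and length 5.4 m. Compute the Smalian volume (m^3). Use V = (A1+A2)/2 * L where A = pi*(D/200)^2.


Smalian: V = (A1 + A2)/2 * L,  A = pi*(D/200)^2
A1 = pi*(56.9/200)^2 = 0.254281 m^2
A2 = pi*(12.9/200)^2 = 0.01307 m^2
V = (0.254281+0.01307)/2*5.4 = 0.7218 m^3

0.7218


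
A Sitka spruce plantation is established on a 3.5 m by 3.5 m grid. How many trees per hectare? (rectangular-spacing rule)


Formula: TPH = 10000 m^2/ha / (spacing_x * spacing_y)
Area per tree = 3.5 m * 3.5 m = 12.25 m^2
TPH = 10000 / 12.25 = 816 trees/ha

816


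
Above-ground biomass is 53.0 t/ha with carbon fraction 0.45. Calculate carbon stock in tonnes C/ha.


Formula: Carbon Stock = Biomass * Carbon Fraction
C = 53.0 t/ha * 0.45
C = 23.9 t C/ha

23.9


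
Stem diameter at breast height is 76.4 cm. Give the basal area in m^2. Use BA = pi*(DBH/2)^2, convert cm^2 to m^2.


Formula: BA = pi * (DBH/2)^2 / 10000  (cm^2 to m^2)
Radius = DBH/2 = 76.4/2 = 38.2 cm
BA = pi * 38.2^2 / 10000
   = 4584.3377 cm^2 / 10000
   = 0.4584 m^2

0.4584


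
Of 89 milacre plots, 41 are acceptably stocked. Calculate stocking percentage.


Formula: Stocking % = stocked plots / total plots * 100
Stocking = 41 / 89 * 100
Stocking = 0.4607 * 100 = 46.1%

46.1


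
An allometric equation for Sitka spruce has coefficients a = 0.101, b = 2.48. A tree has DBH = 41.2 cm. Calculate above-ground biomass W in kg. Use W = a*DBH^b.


Formula: W = a * DBH^b  (allometric power law)
DBH^b = 41.2^2.48 = 10114.5158
W = 0.101 * 10114.5158 = 1021.6 kg

1021.6


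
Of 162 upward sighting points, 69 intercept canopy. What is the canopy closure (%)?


Formula: Canopy closure = covered points / total points * 100
Closure = 69 / 162 * 100
Closure = 0.4259 * 100 = 42.6%

42.6


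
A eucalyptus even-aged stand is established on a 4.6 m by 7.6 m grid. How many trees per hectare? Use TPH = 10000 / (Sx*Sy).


Formula: TPH = 10000 m^2/ha / (spacing_x * spacing_y)
Area per tree = 4.6 m * 7.6 m = 34.96 m^2
TPH = 10000 / 34.96 = 286 trees/ha

286


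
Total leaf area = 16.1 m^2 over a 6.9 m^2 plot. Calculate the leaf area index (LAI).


Formula: LAI = total leaf area / ground area  (dimensionless)
LAI = 16.1 m^2 / 6.9 m^2
LAI = 2.33

2.33


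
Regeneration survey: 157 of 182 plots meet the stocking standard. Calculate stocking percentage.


Formula: Stocking % = stocked plots / total plots * 100
Stocking = 157 / 182 * 100
Stocking = 0.8626 * 100 = 86.3%

86.3


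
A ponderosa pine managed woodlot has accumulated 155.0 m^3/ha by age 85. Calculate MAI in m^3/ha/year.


Formula: MAI = Total Volume / Stand Age
MAI = 155.0 m^3/ha / 85 years
MAI = 1.82 m^3/ha/year

1.82


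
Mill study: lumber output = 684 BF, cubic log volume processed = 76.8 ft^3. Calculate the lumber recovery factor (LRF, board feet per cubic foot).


Formula: LRF = Lumber Output (BF) / Log Input (ft^3)
LRF = 684 BF / 76.8 ft^3
LRF = 8.91 BF/ft^3

8.91


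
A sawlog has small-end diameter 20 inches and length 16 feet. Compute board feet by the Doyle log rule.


Doyle: BF = (D - 4)^2 * L / 16
Adjusted diameter = 20 - 4 = 16 in
(D-4)^2 = 16^2 = 256
BF = 256 * 16 / 16 = 256 BF

256


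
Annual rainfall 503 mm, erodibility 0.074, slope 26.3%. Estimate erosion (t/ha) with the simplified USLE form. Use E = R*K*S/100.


Formula: E = R * K * S / 100  (simplified USLE)
R * K = 503 * 0.074 = 37.222
E = 37.222 * 26.3 / 100 = 9.79 t/ha

9.79


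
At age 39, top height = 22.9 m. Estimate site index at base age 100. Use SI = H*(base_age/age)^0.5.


Formula: SI = H_dom * (base_age / age)^0.5
Age ratio = 100 / 39 = 2.5641
sqrt(age_ratio) = 1.60128
SI = 22.9 * 1.60128 = 36.7 m

36.7


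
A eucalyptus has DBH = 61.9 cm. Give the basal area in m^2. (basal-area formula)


Formula: BA = pi * (DBH/2)^2 / 10000  (cm^2 to m^2)
Radius = DBH/2 = 61.9/2 = 30.95 cm
BA = pi * 30.95^2 / 10000
   = 3009.3395 cm^2 / 10000
   = 0.3009 m^2

0.3009


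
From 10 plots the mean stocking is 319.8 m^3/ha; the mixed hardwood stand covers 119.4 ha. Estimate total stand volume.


Formula: Total Volume = Mean Volume per ha * Total Area
Total Volume = 319.8 m^3/ha * 119.4 ha
Total Volume = 38184 m^3

38184


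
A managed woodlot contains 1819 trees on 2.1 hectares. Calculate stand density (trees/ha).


Formula: Stand Density = N_trees / Area_ha
Density = 1819 trees / 2.1 ha
Density = 866 trees/ha

866


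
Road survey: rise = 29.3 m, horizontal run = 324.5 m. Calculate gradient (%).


Formula: Gradient = rise / run * 100
Gradient = 29.3 / 324.5 * 100 = 9.0%

9.0


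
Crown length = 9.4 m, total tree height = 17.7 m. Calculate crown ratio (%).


Formula: Crown Ratio = (Crown Length / Total Height) * 100
CR = (9.4 m / 17.7 m) * 100
CR = 0.5311 * 100 = 53.1%

53.1


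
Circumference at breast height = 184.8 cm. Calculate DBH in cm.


Formula: DBH = C / pi
DBH = 184.8 / pi
pi = 3.14159...
DBH = 58.8 cm

58.8


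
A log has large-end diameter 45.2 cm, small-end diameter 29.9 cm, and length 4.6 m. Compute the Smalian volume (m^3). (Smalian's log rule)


Smalian: V = (A1 + A2)/2 * L,  A = pi*(D/200)^2
A1 = pi*(45.2/200)^2 = 0.16046 m^2
A2 = pi*(29.9/200)^2 = 0.070215 m^2
V = (0.16046+0.070215)/2*4.6 = 0.5306 m^3

0.5306


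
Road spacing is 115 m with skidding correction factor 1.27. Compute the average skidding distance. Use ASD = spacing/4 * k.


Formula: ASD = (spacing / 4) * correction
Uncorrected distance = spacing / 4 = 115 / 4 = 28.75 m
ASD = 28.75 * 1.27 = 37 m

37


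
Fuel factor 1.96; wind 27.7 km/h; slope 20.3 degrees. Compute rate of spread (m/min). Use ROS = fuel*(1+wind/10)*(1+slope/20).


Formula: ROS = fuel * (1 + wind/10) * (1 + slope/20)
Wind factor = 1 + 27.7/10 = 3.77
Slope factor = 1 + 20.3/20 = 2.015
ROS = 1.96 * 3.77 * 2.015 = 14.89 m/min

14.89


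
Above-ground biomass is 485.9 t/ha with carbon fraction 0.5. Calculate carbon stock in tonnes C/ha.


Formula: Carbon Stock = Biomass * Carbon Fraction
C = 485.9 t/ha * 0.5
C = 243.0 t C/ha

243.0


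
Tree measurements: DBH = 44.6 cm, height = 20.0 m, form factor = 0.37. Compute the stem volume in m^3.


Formula: V = pi * (DBH/200)^2 * H * ff
Radius = DBH/200 = 44.6/200 = 0.223 m
Radius^2 = 0.223^2 = 0.049729 m^2
V = pi * 0.049729 * 20.0 * 0.37
V = 1.156 m^3

1.156


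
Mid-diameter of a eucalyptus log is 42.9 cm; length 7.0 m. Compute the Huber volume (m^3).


Huber: V = Am * L,  Am = pi*(Dm/200)^2
Am = pi*(42.9/200)^2 = 0.144545 m^2
V = 0.144545*7.0 = 1.0118 m^3

1.0118


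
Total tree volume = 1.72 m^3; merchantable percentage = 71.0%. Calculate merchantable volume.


Formula: MV = V_total * (merchantable_pct / 100)
Merchantable fraction = 71.0% / 100 = 0.71
MV = 1.72 m^3 * 0.71 = 1.221 m^3

1.221


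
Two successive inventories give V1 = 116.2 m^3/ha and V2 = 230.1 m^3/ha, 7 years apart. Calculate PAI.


Formula: PAI = (V_T2 - V_T1) / (T2 - T1)
Volume increment = 230.1 - 116.2 = 113.9 m^3/ha
PAI = 113.9 / 7 = 16.27 m^3/ha/year

16.27


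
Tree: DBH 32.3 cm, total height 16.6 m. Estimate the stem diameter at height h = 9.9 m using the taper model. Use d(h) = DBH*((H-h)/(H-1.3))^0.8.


Taper: d(h) = DBH * ((H - h) / (H - 1.3))^0.8
Numerator = H - h = 16.6 - 9.9 = 6.7 m
Denominator = H - 1.3 = 16.6 - 1.3 = 15.3 m
Ratio = 6.7 / 15.3 = 0.43791
d = 32.3 * 0.43791^0.8 = 16.7 cm

16.7


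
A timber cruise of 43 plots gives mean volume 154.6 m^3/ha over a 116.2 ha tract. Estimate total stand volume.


Formula: Total Volume = Mean Volume per ha * Total Area
Total Volume = 154.6 m^3/ha * 116.2 ha
Total Volume = 17965 m^3

17965


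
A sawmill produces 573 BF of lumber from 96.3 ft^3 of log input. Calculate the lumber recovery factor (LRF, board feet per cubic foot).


Formula: LRF = Lumber Output (BF) / Log Input (ft^3)
LRF = 573 BF / 96.3 ft^3
LRF = 5.95 BF/ft^3

5.95


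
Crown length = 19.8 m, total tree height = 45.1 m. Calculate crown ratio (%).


Formula: Crown Ratio = (Crown Length / Total Height) * 100
CR = (19.8 m / 45.1 m) * 100
CR = 0.439 * 100 = 43.9%

43.9


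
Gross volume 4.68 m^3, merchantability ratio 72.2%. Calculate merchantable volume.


Formula: MV = V_total * (merchantable_pct / 100)
Merchantable fraction = 72.2% / 100 = 0.722
MV = 4.68 m^3 * 0.722 = 3.379 m^3

3.379


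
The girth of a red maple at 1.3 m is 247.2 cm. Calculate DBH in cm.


Formula: DBH = C / pi
DBH = 247.2 / pi
pi = 3.14159...
DBH = 78.7 cm

78.7


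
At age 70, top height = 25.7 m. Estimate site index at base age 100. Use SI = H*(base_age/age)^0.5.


Formula: SI = H_dom * (base_age / age)^0.5
Age ratio = 100 / 70 = 1.42857
sqrt(age_ratio) = 1.19523
SI = 25.7 * 1.19523 = 30.7 m

30.7


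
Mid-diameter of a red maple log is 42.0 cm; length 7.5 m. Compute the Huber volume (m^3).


Huber: V = Am * L,  Am = pi*(Dm/200)^2
Am = pi*(42.0/200)^2 = 0.138544 m^2
V = 0.138544*7.5 = 1.0391 m^3

1.0391


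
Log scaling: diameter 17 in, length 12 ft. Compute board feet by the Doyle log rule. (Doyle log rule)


Doyle: BF = (D - 4)^2 * L / 16
Adjusted diameter = 17 - 4 = 13 in
(D-4)^2 = 13^2 = 169
BF = 169 * 12 / 16 = 127 BF

127


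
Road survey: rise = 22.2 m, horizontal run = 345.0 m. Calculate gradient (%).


Formula: Gradient = rise / run * 100
Gradient = 22.2 / 345.0 * 100 = 6.4%

6.4


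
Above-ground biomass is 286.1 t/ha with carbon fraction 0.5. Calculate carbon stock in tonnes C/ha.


Formula: Carbon Stock = Biomass * Carbon Fraction
C = 286.1 t/ha * 0.5
C = 143.1 t C/ha

143.1


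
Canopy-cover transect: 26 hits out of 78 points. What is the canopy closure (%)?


Formula: Canopy closure = covered points / total points * 100
Closure = 26 / 78 * 100
Closure = 0.3333 * 100 = 33.3%

33.3


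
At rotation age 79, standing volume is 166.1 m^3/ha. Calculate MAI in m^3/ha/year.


Formula: MAI = Total Volume / Stand Age
MAI = 166.1 m^3/ha / 79 years
MAI = 2.1 m^3/ha/year

2.1


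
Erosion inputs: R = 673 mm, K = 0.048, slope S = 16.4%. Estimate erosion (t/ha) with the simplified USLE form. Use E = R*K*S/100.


Formula: E = R * K * S / 100  (simplified USLE)
R * K = 673 * 0.048 = 32.304
E = 32.304 * 16.4 / 100 = 5.3 t/ha

5.3


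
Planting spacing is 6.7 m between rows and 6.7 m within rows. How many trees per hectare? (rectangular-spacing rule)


Formula: TPH = 10000 m^2/ha / (spacing_x * spacing_y)
Area per tree = 6.7 m * 6.7 m = 44.89 m^2
TPH = 10000 / 44.89 = 223 trees/ha

223


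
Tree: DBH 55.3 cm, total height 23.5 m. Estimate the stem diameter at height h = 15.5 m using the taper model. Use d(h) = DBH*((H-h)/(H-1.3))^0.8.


Taper: d(h) = DBH * ((H - h) / (H - 1.3))^0.8
Numerator = H - h = 23.5 - 15.5 = 8.0 m
Denominator = H - 1.3 = 23.5 - 1.3 = 22.2 m
Ratio = 8.0 / 22.2 = 0.36036
d = 55.3 * 0.36036^0.8 = 24.4 cm

24.4


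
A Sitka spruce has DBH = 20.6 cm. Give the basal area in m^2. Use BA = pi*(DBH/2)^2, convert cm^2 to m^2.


Formula: BA = pi * (DBH/2)^2 / 10000  (cm^2 to m^2)
Radius = DBH/2 = 20.6/2 = 10.3 cm
BA = pi * 10.3^2 / 10000
   = 333.2916 cm^2 / 10000
   = 0.0333 m^2

0.0333


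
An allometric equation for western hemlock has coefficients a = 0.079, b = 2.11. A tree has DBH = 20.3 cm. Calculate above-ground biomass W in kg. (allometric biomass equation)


Formula: W = a * DBH^b  (allometric power law)
DBH^b = 20.3^2.11 = 573.8741
W = 0.079 * 573.8741 = 45.3 kg

45.3


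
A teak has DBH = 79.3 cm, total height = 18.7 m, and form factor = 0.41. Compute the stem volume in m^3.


Formula: V = pi * (DBH/200)^2 * H * ff
Radius = DBH/200 = 79.3/200 = 0.3965 m
Radius^2 = 0.3965^2 = 0.15721225 m^2
V = pi * 0.15721225 * 18.7 * 0.41
V = 3.787 m^3

3.787


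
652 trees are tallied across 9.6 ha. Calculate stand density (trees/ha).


Formula: Stand Density = N_trees / Area_ha
Density = 652 trees / 9.6 ha
Density = 68 trees/ha

68


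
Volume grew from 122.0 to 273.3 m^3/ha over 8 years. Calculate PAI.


Formula: PAI = (V_T2 - V_T1) / (T2 - T1)
Volume increment = 273.3 - 122.0 = 151.3 m^3/ha
PAI = 151.3 / 8 = 18.91 m^3/ha/year

18.91


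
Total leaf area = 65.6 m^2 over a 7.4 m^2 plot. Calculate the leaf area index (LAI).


Formula: LAI = total leaf area / ground area  (dimensionless)
LAI = 65.6 m^2 / 7.4 m^2
LAI = 8.86

8.86


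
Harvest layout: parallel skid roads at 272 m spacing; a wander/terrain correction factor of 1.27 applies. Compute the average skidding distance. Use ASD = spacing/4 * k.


Formula: ASD = (spacing / 4) * correction
Uncorrected distance = spacing / 4 = 272 / 4 = 68 m
ASD = 68 * 1.27 = 86 m

86


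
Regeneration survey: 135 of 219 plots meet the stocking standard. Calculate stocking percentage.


Formula: Stocking % = stocked plots / total plots * 100
Stocking = 135 / 219 * 100
Stocking = 0.6164 * 100 = 61.6%

61.6


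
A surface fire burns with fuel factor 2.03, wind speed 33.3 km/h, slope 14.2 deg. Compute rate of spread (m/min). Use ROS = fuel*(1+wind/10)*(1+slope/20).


Formula: ROS = fuel * (1 + wind/10) * (1 + slope/20)
Wind factor = 1 + 33.3/10 = 4.33
Slope factor = 1 + 14.2/20 = 1.71
ROS = 2.03 * 4.33 * 1.71 = 15.03 m/min

15.03


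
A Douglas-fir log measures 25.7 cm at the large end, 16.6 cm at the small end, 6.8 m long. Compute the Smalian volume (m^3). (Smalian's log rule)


Smalian: V = (A1 + A2)/2 * L,  A = pi*(D/200)^2
A1 = pi*(25.7/200)^2 = 0.051875 m^2
A2 = pi*(16.6/200)^2 = 0.021642 m^2
V = (0.051875+0.021642)/2*6.8 = 0.25 m^3

0.25


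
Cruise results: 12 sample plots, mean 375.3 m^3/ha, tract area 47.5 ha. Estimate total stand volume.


Formula: Total Volume = Mean Volume per ha * Total Area
Total Volume = 375.3 m^3/ha * 47.5 ha
Total Volume = 17827 m^3

17827


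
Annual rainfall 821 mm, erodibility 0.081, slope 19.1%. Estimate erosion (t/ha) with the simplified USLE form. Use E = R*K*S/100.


Formula: E = R * K * S / 100  (simplified USLE)
R * K = 821 * 0.081 = 66.501
E = 66.501 * 19.1 / 100 = 12.7 t/ha

12.7


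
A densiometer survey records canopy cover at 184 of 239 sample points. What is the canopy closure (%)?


Formula: Canopy closure = covered points / total points * 100
Closure = 184 / 239 * 100
Closure = 0.7699 * 100 = 77.0%

77.0


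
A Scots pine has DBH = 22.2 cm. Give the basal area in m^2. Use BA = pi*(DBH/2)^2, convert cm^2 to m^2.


Formula: BA = pi * (DBH/2)^2 / 10000  (cm^2 to m^2)
Radius = DBH/2 = 22.2/2 = 11.1 cm
BA = pi * 11.1^2 / 10000
   = 387.0756 cm^2 / 10000
   = 0.0387 m^2

0.0387


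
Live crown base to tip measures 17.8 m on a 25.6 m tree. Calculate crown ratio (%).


Formula: Crown Ratio = (Crown Length / Total Height) * 100
CR = (17.8 m / 25.6 m) * 100
CR = 0.6953 * 100 = 69.5%

69.5


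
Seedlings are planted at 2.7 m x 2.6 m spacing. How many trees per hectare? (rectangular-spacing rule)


Formula: TPH = 10000 m^2/ha / (spacing_x * spacing_y)
Area per tree = 2.7 m * 2.6 m = 7.02 m^2
TPH = 10000 / 7.02 = 1425 trees/ha

1425


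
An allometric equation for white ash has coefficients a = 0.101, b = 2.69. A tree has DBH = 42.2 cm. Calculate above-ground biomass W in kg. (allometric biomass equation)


Formula: W = a * DBH^b  (allometric power law)
DBH^b = 42.2^2.69 = 23555.4005
W = 0.101 * 23555.4005 = 2379.1 kg

2379.1


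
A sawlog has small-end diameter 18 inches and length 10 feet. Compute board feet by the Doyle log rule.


Doyle: BF = (D - 4)^2 * L / 16
Adjusted diameter = 18 - 4 = 14 in
(D-4)^2 = 14^2 = 196
BF = 196 * 10 / 16 = 123 BF

123


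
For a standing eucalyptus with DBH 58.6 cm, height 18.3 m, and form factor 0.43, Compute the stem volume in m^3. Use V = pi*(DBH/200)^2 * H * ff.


Formula: V = pi * (DBH/200)^2 * H * ff
Radius = DBH/200 = 58.6/200 = 0.293 m
Radius^2 = 0.293^2 = 0.085849 m^2
V = pi * 0.085849 * 18.3 * 0.43
V = 2.122 m^3

2.122


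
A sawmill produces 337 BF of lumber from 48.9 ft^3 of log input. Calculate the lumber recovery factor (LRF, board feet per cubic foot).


Formula: LRF = Lumber Output (BF) / Log Input (ft^3)
LRF = 337 BF / 48.9 ft^3
LRF = 6.89 BF/ft^3

6.89


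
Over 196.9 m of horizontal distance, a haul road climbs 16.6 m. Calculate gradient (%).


Formula: Gradient = rise / run * 100
Gradient = 16.6 / 196.9 * 100 = 8.4%

8.4


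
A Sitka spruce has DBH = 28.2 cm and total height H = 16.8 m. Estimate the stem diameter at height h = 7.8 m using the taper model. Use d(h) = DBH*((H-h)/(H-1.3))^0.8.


Taper: d(h) = DBH * ((H - h) / (H - 1.3))^0.8
Numerator = H - h = 16.8 - 7.8 = 9.0 m
Denominator = H - 1.3 = 16.8 - 1.3 = 15.5 m
Ratio = 9.0 / 15.5 = 0.58065
d = 28.2 * 0.58065^0.8 = 18.3 cm

18.3


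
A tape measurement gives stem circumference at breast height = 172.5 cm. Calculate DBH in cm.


Formula: DBH = C / pi
DBH = 172.5 / pi
pi = 3.14159...
DBH = 54.9 cm

54.9


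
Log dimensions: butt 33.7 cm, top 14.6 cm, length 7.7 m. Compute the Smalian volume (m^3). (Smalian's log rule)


Smalian: V = (A1 + A2)/2 * L,  A = pi*(D/200)^2
A1 = pi*(33.7/200)^2 = 0.089197 m^2
A2 = pi*(14.6/200)^2 = 0.016742 m^2
V = (0.089197+0.016742)/2*7.7 = 0.4079 m^3

0.4079


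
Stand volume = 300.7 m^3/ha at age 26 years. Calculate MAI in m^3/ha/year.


Formula: MAI = Total Volume / Stand Age
MAI = 300.7 m^3/ha / 26 years
MAI = 11.57 m^3/ha/year

11.57


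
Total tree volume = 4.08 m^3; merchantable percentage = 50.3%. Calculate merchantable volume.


Formula: MV = V_total * (merchantable_pct / 100)
Merchantable fraction = 50.3% / 100 = 0.503
MV = 4.08 m^3 * 0.503 = 2.052 m^3

2.052


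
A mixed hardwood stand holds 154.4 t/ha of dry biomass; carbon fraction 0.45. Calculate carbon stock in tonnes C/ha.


Formula: Carbon Stock = Biomass * Carbon Fraction
C = 154.4 t/ha * 0.45
C = 69.5 t C/ha

69.5


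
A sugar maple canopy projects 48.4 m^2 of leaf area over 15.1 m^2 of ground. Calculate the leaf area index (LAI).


Formula: LAI = total leaf area / ground area  (dimensionless)
LAI = 48.4 m^2 / 15.1 m^2
LAI = 3.21

3.21


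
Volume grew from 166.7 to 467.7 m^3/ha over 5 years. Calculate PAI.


Formula: PAI = (V_T2 - V_T1) / (T2 - T1)
Volume increment = 467.7 - 166.7 = 301.0 m^3/ha
PAI = 301.0 / 5 = 60.2 m^3/ha/year

60.2


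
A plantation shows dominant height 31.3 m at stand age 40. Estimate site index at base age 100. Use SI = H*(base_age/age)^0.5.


Formula: SI = H_dom * (base_age / age)^0.5
Age ratio = 100 / 40 = 2.5
sqrt(age_ratio) = 1.58114
SI = 31.3 * 1.58114 = 49.5 m

49.5


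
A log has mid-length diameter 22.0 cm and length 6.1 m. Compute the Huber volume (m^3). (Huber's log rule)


Huber: V = Am * L,  Am = pi*(Dm/200)^2
Am = pi*(22.0/200)^2 = 0.038013 m^2
V = 0.038013*6.1 = 0.2319 m^3

0.2319


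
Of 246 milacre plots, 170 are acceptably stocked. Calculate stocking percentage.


Formula: Stocking % = stocked plots / total plots * 100
Stocking = 170 / 246 * 100
Stocking = 0.6911 * 100 = 69.1%

69.1


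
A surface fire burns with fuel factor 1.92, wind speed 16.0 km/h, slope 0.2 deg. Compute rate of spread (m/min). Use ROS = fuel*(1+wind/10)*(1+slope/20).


Formula: ROS = fuel * (1 + wind/10) * (1 + slope/20)
Wind factor = 1 + 16.0/10 = 2.6
Slope factor = 1 + 0.2/20 = 1.01
ROS = 1.92 * 2.6 * 1.01 = 5.04 m/min

5.04


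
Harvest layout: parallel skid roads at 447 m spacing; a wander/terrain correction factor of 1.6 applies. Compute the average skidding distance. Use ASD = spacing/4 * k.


Formula: ASD = (spacing / 4) * correction
Uncorrected distance = spacing / 4 = 447 / 4 = 111.75 m
ASD = 111.75 * 1.6 = 179 m

179


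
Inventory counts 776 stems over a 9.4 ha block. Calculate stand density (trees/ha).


Formula: Stand Density = N_trees / Area_ha
Density = 776 trees / 9.4 ha
Density = 83 trees/ha

83


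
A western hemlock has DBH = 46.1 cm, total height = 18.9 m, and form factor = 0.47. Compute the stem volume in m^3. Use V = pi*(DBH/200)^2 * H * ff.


Formula: V = pi * (DBH/200)^2 * H * ff
Radius = DBH/200 = 46.1/200 = 0.2305 m
Radius^2 = 0.2305^2 = 0.05313025 m^2
V = pi * 0.05313025 * 18.9 * 0.47
V = 1.483 m^3

1.483


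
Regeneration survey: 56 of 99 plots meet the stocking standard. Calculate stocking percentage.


Formula: Stocking % = stocked plots / total plots * 100
Stocking = 56 / 99 * 100
Stocking = 0.5657 * 100 = 56.6%

56.6


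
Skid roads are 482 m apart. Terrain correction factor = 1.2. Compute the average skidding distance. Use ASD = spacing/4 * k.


Formula: ASD = (spacing / 4) * correction
Uncorrected distance = spacing / 4 = 482 / 4 = 120.5 m
ASD = 120.5 * 1.2 = 145 m

145


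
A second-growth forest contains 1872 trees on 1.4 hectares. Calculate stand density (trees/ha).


Formula: Stand Density = N_trees / Area_ha
Density = 1872 trees / 1.4 ha
Density = 1337 trees/ha

1337


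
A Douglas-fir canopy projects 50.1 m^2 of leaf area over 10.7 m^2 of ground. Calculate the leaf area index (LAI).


Formula: LAI = total leaf area / ground area  (dimensionless)
LAI = 50.1 m^2 / 10.7 m^2
LAI = 4.68

4.68


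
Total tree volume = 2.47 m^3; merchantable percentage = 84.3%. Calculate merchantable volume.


Formula: MV = V_total * (merchantable_pct / 100)
Merchantable fraction = 84.3% / 100 = 0.843
MV = 2.47 m^3 * 0.843 = 2.082 m^3

2.082


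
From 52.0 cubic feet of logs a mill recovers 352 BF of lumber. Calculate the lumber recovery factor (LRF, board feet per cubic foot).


Formula: LRF = Lumber Output (BF) / Log Input (ft^3)
LRF = 352 BF / 52.0 ft^3
LRF = 6.77 BF/ft^3

6.77


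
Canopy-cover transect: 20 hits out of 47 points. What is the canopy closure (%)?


Formula: Canopy closure = covered points / total points * 100
Closure = 20 / 47 * 100
Closure = 0.4255 * 100 = 42.6%

42.6


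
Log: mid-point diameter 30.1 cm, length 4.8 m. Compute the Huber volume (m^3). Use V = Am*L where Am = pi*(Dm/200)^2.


Huber: V = Am * L,  Am = pi*(Dm/200)^2
Am = pi*(30.1/200)^2 = 0.071158 m^2
V = 0.071158*4.8 = 0.3416 m^3

0.3416


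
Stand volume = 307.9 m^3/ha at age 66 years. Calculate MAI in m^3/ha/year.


Formula: MAI = Total Volume / Stand Age
MAI = 307.9 m^3/ha / 66 years
MAI = 4.67 m^3/ha/year

4.67


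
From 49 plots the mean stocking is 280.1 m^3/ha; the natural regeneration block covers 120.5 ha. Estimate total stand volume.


Formula: Total Volume = Mean Volume per ha * Total Area
Total Volume = 280.1 m^3/ha * 120.5 ha
Total Volume = 33752 m^3

33752


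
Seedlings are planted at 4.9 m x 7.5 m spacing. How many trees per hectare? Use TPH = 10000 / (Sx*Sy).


Formula: TPH = 10000 m^2/ha / (spacing_x * spacing_y)
Area per tree = 4.9 m * 7.5 m = 36.75 m^2
TPH = 10000 / 36.75 = 272 trees/ha

272


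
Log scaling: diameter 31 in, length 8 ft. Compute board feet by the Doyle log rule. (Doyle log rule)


Doyle: BF = (D - 4)^2 * L / 16
Adjusted diameter = 31 - 4 = 27 in
(D-4)^2 = 27^2 = 729
BF = 729 * 8 / 16 = 365 BF

365


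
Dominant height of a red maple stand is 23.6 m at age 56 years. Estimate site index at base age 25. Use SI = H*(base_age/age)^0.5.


Formula: SI = H_dom * (base_age / age)^0.5
Age ratio = 25 / 56 = 0.44643
sqrt(age_ratio) = 0.66815
SI = 23.6 * 0.66815 = 15.8 m

15.8


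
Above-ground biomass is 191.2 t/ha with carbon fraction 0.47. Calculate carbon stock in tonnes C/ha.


Formula: Carbon Stock = Biomass * Carbon Fraction
C = 191.2 t/ha * 0.47
C = 89.9 t C/ha

89.9


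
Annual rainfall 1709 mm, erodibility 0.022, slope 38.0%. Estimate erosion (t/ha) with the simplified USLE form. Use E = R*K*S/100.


Formula: E = R * K * S / 100  (simplified USLE)
R * K = 1709 * 0.022 = 37.598
E = 37.598 * 38.0 / 100 = 14.29 t/ha

14.29


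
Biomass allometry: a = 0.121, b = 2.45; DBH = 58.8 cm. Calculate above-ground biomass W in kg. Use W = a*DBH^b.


Formula: W = a * DBH^b  (allometric power law)
DBH^b = 58.8^2.45 = 21625.9129
W = 0.121 * 21625.9129 = 2616.7 kg

2616.7


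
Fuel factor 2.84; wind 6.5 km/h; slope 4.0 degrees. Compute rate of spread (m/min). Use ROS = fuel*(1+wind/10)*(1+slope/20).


Formula: ROS = fuel * (1 + wind/10) * (1 + slope/20)
Wind factor = 1 + 6.5/10 = 1.65
Slope factor = 1 + 4.0/20 = 1.2
ROS = 2.84 * 1.65 * 1.2 = 5.62 m/min

5.62


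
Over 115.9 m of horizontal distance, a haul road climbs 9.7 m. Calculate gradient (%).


Formula: Gradient = rise / run * 100
Gradient = 9.7 / 115.9 * 100 = 8.4%

8.4


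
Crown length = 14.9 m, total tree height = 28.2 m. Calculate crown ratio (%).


Formula: Crown Ratio = (Crown Length / Total Height) * 100
CR = (14.9 m / 28.2 m) * 100
CR = 0.5284 * 100 = 52.8%

52.8


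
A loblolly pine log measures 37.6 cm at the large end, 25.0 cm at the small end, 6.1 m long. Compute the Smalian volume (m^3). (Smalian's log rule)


Smalian: V = (A1 + A2)/2 * L,  A = pi*(D/200)^2
A1 = pi*(37.6/200)^2 = 0.111036 m^2
A2 = pi*(25.0/200)^2 = 0.049087 m^2
V = (0.111036+0.049087)/2*6.1 = 0.4884 m^3

0.4884


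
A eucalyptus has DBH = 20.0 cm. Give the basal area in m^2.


Formula: BA = pi * (DBH/2)^2 / 10000  (cm^2 to m^2)
Radius = DBH/2 = 20.0/2 = 10.0 cm
BA = pi * 10.0^2 / 10000
   = 314.1593 cm^2 / 10000
   = 0.0314 m^2

0.0314


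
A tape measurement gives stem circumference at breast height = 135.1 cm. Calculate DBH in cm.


Formula: DBH = C / pi
DBH = 135.1 / pi
pi = 3.14159...
DBH = 43.0 cm

43.0


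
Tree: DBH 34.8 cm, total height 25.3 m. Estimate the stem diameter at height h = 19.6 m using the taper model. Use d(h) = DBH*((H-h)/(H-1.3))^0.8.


Taper: d(h) = DBH * ((H - h) / (H - 1.3))^0.8
Numerator = H - h = 25.3 - 19.6 = 5.7 m
Denominator = H - 1.3 = 25.3 - 1.3 = 24.0 m
Ratio = 5.7 / 24.0 = 0.2375
d = 34.8 * 0.2375^0.8 = 11.0 cm

11.0


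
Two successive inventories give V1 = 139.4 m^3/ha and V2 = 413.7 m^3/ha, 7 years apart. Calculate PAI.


Formula: PAI = (V_T2 - V_T1) / (T2 - T1)
Volume increment = 413.7 - 139.4 = 274.3 m^3/ha
PAI = 274.3 / 7 = 39.19 m^3/ha/year

39.19


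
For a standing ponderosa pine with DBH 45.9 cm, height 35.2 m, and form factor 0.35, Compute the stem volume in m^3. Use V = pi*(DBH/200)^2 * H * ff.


Formula: V = pi * (DBH/200)^2 * H * ff
Radius = DBH/200 = 45.9/200 = 0.2295 m
Radius^2 = 0.2295^2 = 0.05267025 m^2
V = pi * 0.05267025 * 35.2 * 0.35
V = 2.039 m^3

2.039


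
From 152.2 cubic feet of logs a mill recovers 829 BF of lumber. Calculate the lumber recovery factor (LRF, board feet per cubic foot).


Formula: LRF = Lumber Output (BF) / Log Input (ft^3)
LRF = 829 BF / 152.2 ft^3
LRF = 5.45 BF/ft^3

5.45


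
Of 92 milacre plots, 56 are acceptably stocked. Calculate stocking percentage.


Formula: Stocking % = stocked plots / total plots * 100
Stocking = 56 / 92 * 100
Stocking = 0.6087 * 100 = 60.9%

60.9


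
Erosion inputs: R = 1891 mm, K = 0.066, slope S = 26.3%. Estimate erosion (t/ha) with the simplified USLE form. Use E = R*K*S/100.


Formula: E = R * K * S / 100  (simplified USLE)
R * K = 1891 * 0.066 = 124.806
E = 124.806 * 26.3 / 100 = 32.82 t/ha

32.82


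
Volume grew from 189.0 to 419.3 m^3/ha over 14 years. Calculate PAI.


Formula: PAI = (V_T2 - V_T1) / (T2 - T1)
Volume increment = 419.3 - 189.0 = 230.3 m^3/ha
PAI = 230.3 / 14 = 16.45 m^3/ha/year

16.45


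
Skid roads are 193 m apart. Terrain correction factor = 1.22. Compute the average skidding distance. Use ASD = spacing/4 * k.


Formula: ASD = (spacing / 4) * correction
Uncorrected distance = spacing / 4 = 193 / 4 = 48.25 m
ASD = 48.25 * 1.22 = 59 m

59


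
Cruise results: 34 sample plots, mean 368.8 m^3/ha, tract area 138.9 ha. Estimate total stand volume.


Formula: Total Volume = Mean Volume per ha * Total Area
Total Volume = 368.8 m^3/ha * 138.9 ha
Total Volume = 51226 m^3

51226


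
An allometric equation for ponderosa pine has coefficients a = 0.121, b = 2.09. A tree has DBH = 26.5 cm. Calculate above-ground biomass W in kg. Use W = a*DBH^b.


Formula: W = a * DBH^b  (allometric power law)
DBH^b = 26.5^2.09 = 943.1567
W = 0.121 * 943.1567 = 114.1 kg

114.1


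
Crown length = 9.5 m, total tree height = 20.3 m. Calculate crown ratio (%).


Formula: Crown Ratio = (Crown Length / Total Height) * 100
CR = (9.5 m / 20.3 m) * 100
CR = 0.468 * 100 = 46.8%

46.8


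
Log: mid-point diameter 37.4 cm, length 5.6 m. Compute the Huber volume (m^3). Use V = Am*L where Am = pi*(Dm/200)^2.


Huber: V = Am * L,  Am = pi*(Dm/200)^2
Am = pi*(37.4/200)^2 = 0.109858 m^2
V = 0.109858*5.6 = 0.6152 m^3

0.6152


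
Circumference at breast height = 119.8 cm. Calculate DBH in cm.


Formula: DBH = C / pi
DBH = 119.8 / pi
pi = 3.14159...
DBH = 38.1 cm

38.1


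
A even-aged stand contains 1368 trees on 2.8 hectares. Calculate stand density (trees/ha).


Formula: Stand Density = N_trees / Area_ha
Density = 1368 trees / 2.8 ha
Density = 489 trees/ha

489


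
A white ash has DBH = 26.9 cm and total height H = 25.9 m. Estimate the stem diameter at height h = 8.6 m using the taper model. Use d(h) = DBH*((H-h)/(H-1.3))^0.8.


Taper: d(h) = DBH * ((H - h) / (H - 1.3))^0.8
Numerator = H - h = 25.9 - 8.6 = 17.3 m
Denominator = H - 1.3 = 25.9 - 1.3 = 24.6 m
Ratio = 17.3 / 24.6 = 0.70325
d = 26.9 * 0.70325^0.8 = 20.3 cm

20.3


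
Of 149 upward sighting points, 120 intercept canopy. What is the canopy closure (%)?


Formula: Canopy closure = covered points / total points * 100
Closure = 120 / 149 * 100
Closure = 0.8054 * 100 = 80.5%

80.5


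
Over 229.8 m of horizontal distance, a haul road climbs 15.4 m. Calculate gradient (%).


Formula: Gradient = rise / run * 100
Gradient = 15.4 / 229.8 * 100 = 6.7%

6.7


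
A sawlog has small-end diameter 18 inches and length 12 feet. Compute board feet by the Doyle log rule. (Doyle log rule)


Doyle: BF = (D - 4)^2 * L / 16
Adjusted diameter = 18 - 4 = 14 in
(D-4)^2 = 14^2 = 196
BF = 196 * 12 / 16 = 147 BF

147


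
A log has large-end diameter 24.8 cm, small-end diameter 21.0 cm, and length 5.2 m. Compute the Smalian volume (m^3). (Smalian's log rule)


Smalian: V = (A1 + A2)/2 * L,  A = pi*(D/200)^2
A1 = pi*(24.8/200)^2 = 0.048305 m^2
A2 = pi*(21.0/200)^2 = 0.034636 m^2
V = (0.048305+0.034636)/2*5.2 = 0.2156 m^3

0.2156


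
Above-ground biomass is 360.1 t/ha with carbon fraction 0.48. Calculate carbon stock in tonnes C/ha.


Formula: Carbon Stock = Biomass * Carbon Fraction
C = 360.1 t/ha * 0.48
C = 172.8 t C/ha

172.8


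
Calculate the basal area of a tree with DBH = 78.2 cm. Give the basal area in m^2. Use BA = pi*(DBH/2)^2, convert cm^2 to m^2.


Formula: BA = pi * (DBH/2)^2 / 10000  (cm^2 to m^2)
Radius = DBH/2 = 78.2/2 = 39.1 cm
BA = pi * 39.1^2 / 10000
   = 4802.8983 cm^2 / 10000
   = 0.4803 m^2

0.4803


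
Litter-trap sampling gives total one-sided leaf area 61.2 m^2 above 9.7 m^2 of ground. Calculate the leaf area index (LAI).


Formula: LAI = total leaf area / ground area  (dimensionless)
LAI = 61.2 m^2 / 9.7 m^2
LAI = 6.31

6.31


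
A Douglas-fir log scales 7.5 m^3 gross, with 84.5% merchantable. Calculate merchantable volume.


Formula: MV = V_total * (merchantable_pct / 100)
Merchantable fraction = 84.5% / 100 = 0.845
MV = 7.5 m^3 * 0.845 = 6.338 m^3

6.338


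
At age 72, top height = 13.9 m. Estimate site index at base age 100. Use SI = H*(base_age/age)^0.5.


Formula: SI = H_dom * (base_age / age)^0.5
Age ratio = 100 / 72 = 1.38889
sqrt(age_ratio) = 1.17851
SI = 13.9 * 1.17851 = 16.4 m

16.4


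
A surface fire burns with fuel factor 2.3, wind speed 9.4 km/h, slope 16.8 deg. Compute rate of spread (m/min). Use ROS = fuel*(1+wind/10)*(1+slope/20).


Formula: ROS = fuel * (1 + wind/10) * (1 + slope/20)
Wind factor = 1 + 9.4/10 = 1.94
Slope factor = 1 + 16.8/20 = 1.84
ROS = 2.3 * 1.94 * 1.84 = 8.21 m/min

8.21


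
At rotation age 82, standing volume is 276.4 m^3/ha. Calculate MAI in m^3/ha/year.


Formula: MAI = Total Volume / Stand Age
MAI = 276.4 m^3/ha / 82 years
MAI = 3.37 m^3/ha/year

3.37


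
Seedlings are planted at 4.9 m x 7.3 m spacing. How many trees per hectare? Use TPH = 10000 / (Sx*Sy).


Formula: TPH = 10000 m^2/ha / (spacing_x * spacing_y)
Area per tree = 4.9 m * 7.3 m = 35.77 m^2
TPH = 10000 / 35.77 = 280 trees/ha

280


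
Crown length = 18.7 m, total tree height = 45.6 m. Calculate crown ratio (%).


Formula: Crown Ratio = (Crown Length / Total Height) * 100
CR = (18.7 m / 45.6 m) * 100
CR = 0.4101 * 100 = 41.0%

41.0


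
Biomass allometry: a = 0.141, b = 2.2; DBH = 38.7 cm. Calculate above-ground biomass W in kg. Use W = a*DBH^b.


Formula: W = a * DBH^b  (allometric power law)
DBH^b = 38.7^2.2 = 3111.4593
W = 0.141 * 3111.4593 = 438.7 kg

438.7


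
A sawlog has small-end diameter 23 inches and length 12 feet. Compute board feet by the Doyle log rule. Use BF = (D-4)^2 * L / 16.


Doyle: BF = (D - 4)^2 * L / 16
Adjusted diameter = 23 - 4 = 19 in
(D-4)^2 = 19^2 = 361
BF = 361 * 12 / 16 = 271 BF

271


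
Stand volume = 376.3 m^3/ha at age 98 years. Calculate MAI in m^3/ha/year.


Formula: MAI = Total Volume / Stand Age
MAI = 376.3 m^3/ha / 98 years
MAI = 3.84 m^3/ha/year

3.84


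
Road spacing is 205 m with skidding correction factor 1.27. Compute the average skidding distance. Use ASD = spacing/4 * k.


Formula: ASD = (spacing / 4) * correction
Uncorrected distance = spacing / 4 = 205 / 4 = 51.25 m
ASD = 51.25 * 1.27 = 65 m

65


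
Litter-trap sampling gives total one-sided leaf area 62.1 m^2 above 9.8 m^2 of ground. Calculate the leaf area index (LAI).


Formula: LAI = total leaf area / ground area  (dimensionless)
LAI = 62.1 m^2 / 9.8 m^2
LAI = 6.34

6.34


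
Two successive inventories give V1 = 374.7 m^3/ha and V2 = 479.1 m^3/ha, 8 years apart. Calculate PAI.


Formula: PAI = (V_T2 - V_T1) / (T2 - T1)
Volume increment = 479.1 - 374.7 = 104.4 m^3/ha
PAI = 104.4 / 8 = 13.05 m^3/ha/year

13.05


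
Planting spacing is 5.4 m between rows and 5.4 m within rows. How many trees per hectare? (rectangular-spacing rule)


Formula: TPH = 10000 m^2/ha / (spacing_x * spacing_y)
Area per tree = 5.4 m * 5.4 m = 29.16 m^2
TPH = 10000 / 29.16 = 343 trees/ha

343


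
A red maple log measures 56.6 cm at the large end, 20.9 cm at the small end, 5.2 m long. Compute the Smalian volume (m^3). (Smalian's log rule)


Smalian: V = (A1 + A2)/2 * L,  A = pi*(D/200)^2
A1 = pi*(56.6/200)^2 = 0.251607 m^2
A2 = pi*(20.9/200)^2 = 0.034307 m^2
V = (0.251607+0.034307)/2*5.2 = 0.7434 m^3

0.7434


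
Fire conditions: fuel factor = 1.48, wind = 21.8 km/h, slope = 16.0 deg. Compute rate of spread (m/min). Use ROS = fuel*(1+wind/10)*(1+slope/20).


Formula: ROS = fuel * (1 + wind/10) * (1 + slope/20)
Wind factor = 1 + 21.8/10 = 3.18
Slope factor = 1 + 16.0/20 = 1.8
ROS = 1.48 * 3.18 * 1.8 = 8.47 m/min

8.47


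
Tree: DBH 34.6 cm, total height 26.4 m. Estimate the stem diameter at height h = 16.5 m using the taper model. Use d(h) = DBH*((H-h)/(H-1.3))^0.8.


Taper: d(h) = DBH * ((H - h) / (H - 1.3))^0.8
Numerator = H - h = 26.4 - 16.5 = 9.9 m
Denominator = H - 1.3 = 26.4 - 1.3 = 25.1 m
Ratio = 9.9 / 25.1 = 0.39442
d = 34.6 * 0.39442^0.8 = 16.4 cm

16.4
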